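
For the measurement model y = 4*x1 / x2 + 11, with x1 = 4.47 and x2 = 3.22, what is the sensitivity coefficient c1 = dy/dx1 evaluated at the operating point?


y = 4*x1 / x2 + 11
dy/dx1 = 4/x2
Evaluate at x2 = 3.22: c1 = 4 / 3.22
c1 = 1.2422

1.2422


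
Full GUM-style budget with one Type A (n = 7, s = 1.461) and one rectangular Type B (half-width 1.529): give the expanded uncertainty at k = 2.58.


u_A = s / sqrt(n) = 1.461 / sqrt(7) = 0.5522061
u_B = half_width / sqrt(3) = 1.529 / sqrt(3) = 0.88276856
uc = sqrt(u_A^2 + u_B^2) = sqrt(0.5522061^2 + 0.88276856^2) = 1.041255
U = k * uc = 2.58 * 1.041255
U = 2.6864

2.6864


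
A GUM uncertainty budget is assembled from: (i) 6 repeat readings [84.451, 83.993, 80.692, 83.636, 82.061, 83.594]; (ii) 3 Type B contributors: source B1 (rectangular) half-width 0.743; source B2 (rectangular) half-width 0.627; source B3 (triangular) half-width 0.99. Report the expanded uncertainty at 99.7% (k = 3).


mean = (84.451 + 83.993 + 80.692 + 83.636 + 82.061 + 83.594) / 6 = 83.07116667
s = sqrt(sum((x - mean)^2)/(n-1)) = 1.41612
u_A = s / sqrt(n) = 1.41612 / sqrt(6) = 0.57812857
u_B1 = 0.743 / sqrt(3) = 0.42897125
u_B2 = 0.627 / sqrt(3) = 0.36199862
u_B3 = 0.99 / sqrt(6) = 0.40416581
uc = sqrt(0.57812857^2 + 0.42897125^2 + 0.36199862^2 + 0.40416581^2) = 0.90146657
U = k * uc = 3 * 0.90146657
U = 2.7044

2.7044


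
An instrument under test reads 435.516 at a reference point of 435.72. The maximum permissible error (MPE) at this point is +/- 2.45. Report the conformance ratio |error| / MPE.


e = indication - reference = 435.516 - 435.72 = -0.2040
|e| = 0.2040
ratio = |e| / MPE = 0.2040 / 2.45
ratio = 0.0833

0.0833


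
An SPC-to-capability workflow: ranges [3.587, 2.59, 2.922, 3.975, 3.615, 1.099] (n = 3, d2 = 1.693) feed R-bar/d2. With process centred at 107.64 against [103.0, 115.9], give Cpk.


R_bar = (3.587 + 2.59 + 2.922 + 3.975 + 3.615 + 1.099) / 6 = 2.9646667
sigma = R_bar / d2 = 2.9646667 / 1.693 = 1.7511321
Cp = (USL - LSL)/(6*sigma) = (115.9 - 103.0)/(6*1.7511321) = 1.2278
Cpu = (115.9 - 107.64)/(3*1.7511321) = 1.5723
Cpl = (107.64 - 103.0)/(3*1.7511321) = 0.8832
Cpk = min(Cpu, Cpl) = 0.8832

0.8832


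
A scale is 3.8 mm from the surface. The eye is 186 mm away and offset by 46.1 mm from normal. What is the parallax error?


error = h * offset / d
= 3.8 * 46.1 / 186
= 0.9418

0.9418


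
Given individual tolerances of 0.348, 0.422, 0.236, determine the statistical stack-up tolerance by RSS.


RSS = sqrt(0.348^2 + 0.422^2 + 0.236^2)
= sqrt(0.354884)
= 0.5957

0.5957


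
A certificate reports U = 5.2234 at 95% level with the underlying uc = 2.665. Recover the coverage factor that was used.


k = U / uc
k = 5.2234 / 2.665
k = 1.96

1.96


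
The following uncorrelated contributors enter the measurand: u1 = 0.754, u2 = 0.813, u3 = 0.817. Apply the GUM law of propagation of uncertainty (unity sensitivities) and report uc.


uc = sqrt(0.754^2 + 0.813^2 + 0.817^2)
uc = sqrt(1.896974)
uc = 1.3773

1.3773


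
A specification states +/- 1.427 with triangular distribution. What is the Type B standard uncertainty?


u_B = half_width / sqrt(6)
u_B = 1.427 / 2.4494897
u_B = 0.5826

0.5826


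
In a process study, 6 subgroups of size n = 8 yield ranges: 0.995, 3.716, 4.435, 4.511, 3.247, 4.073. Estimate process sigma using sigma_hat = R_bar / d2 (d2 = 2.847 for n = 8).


R_bar = (0.995 + 3.716 + 4.435 + 4.511 + 3.247 + 4.073) / 6
R_bar = 20.977 / 6 = 3.4961667
sigma_hat = R_bar / d2 = 3.4961667 / 2.847 = 1.2280

1.2280


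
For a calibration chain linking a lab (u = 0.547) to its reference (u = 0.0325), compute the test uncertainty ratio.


TUR = u_lab / u_ref
= 0.547 / 0.0325
= 16.8308

16.8308


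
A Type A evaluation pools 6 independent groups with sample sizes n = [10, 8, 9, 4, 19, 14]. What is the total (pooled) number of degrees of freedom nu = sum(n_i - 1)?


nu = sum_i (n_i - 1)
nu = ((10 - 1) + (8 - 1) + (9 - 1) + (4 - 1) + (19 - 1) + (14 - 1))
nu = 9 + 7 + 8 + 3 + 18 + 13
nu = 58

58


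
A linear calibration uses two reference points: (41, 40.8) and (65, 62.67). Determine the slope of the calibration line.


slope = (y2 - y1) / (x2 - x1)
= (62.67 - 40.8) / (65 - 41)
= 21.8700 / 24
= 0.9113

0.9113


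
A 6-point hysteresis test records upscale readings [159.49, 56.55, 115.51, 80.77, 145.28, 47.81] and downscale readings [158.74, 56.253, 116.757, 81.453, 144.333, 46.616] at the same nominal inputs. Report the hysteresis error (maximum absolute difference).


|159.49 - 158.74| = 0.7500
|56.55 - 56.253| = 0.2970
|115.51 - 116.757| = 1.2470
|80.77 - 81.453| = 0.6830
|145.28 - 144.333| = 0.9470
|47.81 - 46.616| = 1.1940
hysteresis = max(diffs) = 1.2470

1.2470


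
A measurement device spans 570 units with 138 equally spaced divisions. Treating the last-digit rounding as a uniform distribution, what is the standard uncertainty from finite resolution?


resolution = range / divisions
resolution = 570 / 138 = 4.1304348
u_res = resolution / (2*sqrt(3))
u_res = 4.1304348 / 3.4641016
u_res = 1.1924

1.1924


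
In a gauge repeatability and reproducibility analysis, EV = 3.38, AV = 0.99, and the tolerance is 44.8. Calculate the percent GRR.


GRR = sqrt(EV^2 + AV^2) = sqrt(3.38^2 + 0.99^2) = 3.5220023
%GRR = GRR / tol * 100 = 3.5220023 / 44.8 * 100
%GRR = 7.8616

7.8616


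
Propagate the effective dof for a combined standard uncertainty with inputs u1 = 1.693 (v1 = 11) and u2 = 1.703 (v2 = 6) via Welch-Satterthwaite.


uc = sqrt(u1^2 + u2^2) = sqrt(1.693^2 + 1.703^2) = 2.401345
v_eff = uc^4 / (u1^4/v1 + u2^4/v2)
= 2.401345^4 / (1.693^4/11 + 1.703^4/6)
= 33.252036 / 2.1487217
v_eff = 15.4753

15.4753


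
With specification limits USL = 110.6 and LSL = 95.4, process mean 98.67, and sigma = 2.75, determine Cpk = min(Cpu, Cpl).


Cpu = (USL - mean) / (3*sigma) = (110.6 - 98.67) / (3*2.75) = 1.4461
Cpl = (mean - LSL) / (3*sigma) = (98.67 - 95.4) / (3*2.75) = 0.3964
Cpk = min(Cpu, Cpl) = 0.3964

0.3964


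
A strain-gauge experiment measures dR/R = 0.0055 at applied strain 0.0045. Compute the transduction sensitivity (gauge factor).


GF = (dR/R) / epsilon
= 0.0055 / 0.0045
= 1.2222

1.2222


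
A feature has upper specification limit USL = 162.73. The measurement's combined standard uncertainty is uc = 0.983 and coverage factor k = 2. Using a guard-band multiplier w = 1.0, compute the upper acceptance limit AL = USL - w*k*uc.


U = k * uc = 2 * 0.983 = 1.966
guard band g = w * U = 1.0 * 1.966 = 1.966
AL = USL - g = 162.73 - 1.966
AL = 160.7640

160.7640


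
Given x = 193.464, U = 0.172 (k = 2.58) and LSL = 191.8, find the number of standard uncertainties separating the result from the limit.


u = U / k = 0.172 / 2.58 = 0.066666667
margin = |LSL - x| = |191.8 - 193.464| = 1.664
z = margin / u = 1.664 / 0.066666667
z = 24.9600

24.9600


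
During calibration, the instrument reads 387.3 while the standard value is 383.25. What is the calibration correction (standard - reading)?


Correction = standard - reading
= 383.25 - 387.3
= -4.0500

-4.0500


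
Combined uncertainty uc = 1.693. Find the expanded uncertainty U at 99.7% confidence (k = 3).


U = k * uc
U = 3 * 1.693
U = 5.0790

5.0790


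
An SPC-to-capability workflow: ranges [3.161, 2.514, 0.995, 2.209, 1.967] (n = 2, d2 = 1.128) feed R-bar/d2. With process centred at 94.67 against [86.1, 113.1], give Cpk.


R_bar = (3.161 + 2.514 + 0.995 + 2.209 + 1.967) / 5 = 2.1692
sigma = R_bar / d2 = 2.1692 / 1.128 = 1.9230496
Cp = (USL - LSL)/(6*sigma) = (113.1 - 86.1)/(6*1.9230496) = 2.3400
Cpu = (113.1 - 94.67)/(3*1.9230496) = 3.1946
Cpl = (94.67 - 86.1)/(3*1.9230496) = 1.4855
Cpk = min(Cpu, Cpl) = 1.4855

1.4855


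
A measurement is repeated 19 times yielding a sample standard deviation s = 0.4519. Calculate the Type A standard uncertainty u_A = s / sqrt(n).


u_A = s / sqrt(n)
u_A = 0.4519 / sqrt(19)
u_A = 0.4519 / 4.3588989
u_A = 0.1037

0.1037


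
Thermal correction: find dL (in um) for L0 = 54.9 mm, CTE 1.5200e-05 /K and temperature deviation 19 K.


dL = L * alpha * dT
= 54.9 * 1.5200e-05 * 19
= 0.0158551 mm
dL_um = 0.0158551 * 1000 = 15.8551 um

15.8551


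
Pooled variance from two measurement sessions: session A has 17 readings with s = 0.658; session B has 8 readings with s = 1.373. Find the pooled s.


s_p = sqrt(((n1-1)*s1^2 + (n2-1)*s2^2) / (n1+n2-2))
numerator = (17-1)*0.658^2 + (8-1)*1.373^2 = 6.927424 + 13.195903 = 20.123327
denominator = 17 + 8 - 2 = 23
s_p^2 = 20.123327 / 23 = 0.87492726
s_p = sqrt(0.87492726) = 0.9354

0.9354


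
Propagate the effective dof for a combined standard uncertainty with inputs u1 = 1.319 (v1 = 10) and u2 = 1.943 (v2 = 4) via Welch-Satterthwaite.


uc = sqrt(u1^2 + u2^2) = sqrt(1.319^2 + 1.943^2) = 2.3484058
v_eff = uc^4 / (u1^4/v1 + u2^4/v2)
= 2.3484058^4 / (1.319^4/10 + 1.943^4/4)
= 30.415333 / 3.8658031
v_eff = 7.8678

7.8678


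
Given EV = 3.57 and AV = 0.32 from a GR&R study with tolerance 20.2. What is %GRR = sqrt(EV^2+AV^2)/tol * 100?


GRR = sqrt(EV^2 + AV^2) = sqrt(3.57^2 + 0.32^2) = 3.584313
%GRR = GRR / tol * 100 = 3.584313 / 20.2 * 100
%GRR = 17.7441

17.7441


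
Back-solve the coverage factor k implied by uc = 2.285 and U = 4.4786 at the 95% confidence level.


k = U / uc
k = 4.4786 / 2.285
k = 1.96

1.96


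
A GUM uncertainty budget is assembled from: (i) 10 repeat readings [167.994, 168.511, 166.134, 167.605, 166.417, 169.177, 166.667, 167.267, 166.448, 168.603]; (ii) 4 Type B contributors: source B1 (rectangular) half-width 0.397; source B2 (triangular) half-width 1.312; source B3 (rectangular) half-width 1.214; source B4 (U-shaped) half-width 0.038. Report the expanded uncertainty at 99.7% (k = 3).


mean = (167.994 + 168.511 + 166.134 + 167.605 + 166.417 + 169.177 + 166.667 + 167.267 + 166.448 + 168.603) / 10 = 167.4823
s = sqrt(sum((x - mean)^2)/(n-1)) = 1.0644098
u_A = s / sqrt(n) = 1.0644098 / sqrt(10) = 0.33659593
u_B1 = 0.397 / sqrt(3) = 0.22920806
u_B2 = 1.312 / sqrt(6) = 0.53562176
u_B3 = 1.214 / sqrt(3) = 0.70090323
u_B4 = 0.038 / sqrt(2) = 0.026870058
uc = sqrt(0.33659593^2 + 0.22920806^2 + 0.53562176^2 + 0.70090323^2 + 0.026870058^2) = 0.97196253
U = k * uc = 3 * 0.97196253
U = 2.9159

2.9159


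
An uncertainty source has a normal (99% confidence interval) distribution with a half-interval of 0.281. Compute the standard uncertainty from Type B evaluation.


u_B = half_width / 2.576
u_B = 0.281 / 2.576
u_B = 0.1091

0.1091


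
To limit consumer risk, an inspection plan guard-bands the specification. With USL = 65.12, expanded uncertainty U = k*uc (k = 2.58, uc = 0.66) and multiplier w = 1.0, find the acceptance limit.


U = k * uc = 2.58 * 0.66 = 1.7028
guard band g = w * U = 1.0 * 1.7028 = 1.7028
AL = USL - g = 65.12 - 1.7028
AL = 63.4172

63.4172


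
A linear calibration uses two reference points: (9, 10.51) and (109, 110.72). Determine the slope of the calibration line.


slope = (y2 - y1) / (x2 - x1)
= (110.72 - 10.51) / (109 - 9)
= 100.2100 / 100
= 1.0021

1.0021


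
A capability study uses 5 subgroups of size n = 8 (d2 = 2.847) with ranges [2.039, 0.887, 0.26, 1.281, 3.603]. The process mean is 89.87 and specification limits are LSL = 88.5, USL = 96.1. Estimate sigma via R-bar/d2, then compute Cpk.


R_bar = (2.039 + 0.887 + 0.26 + 1.281 + 3.603) / 5 = 1.614
sigma = R_bar / d2 = 1.614 / 2.847 = 0.56691254
Cp = (USL - LSL)/(6*sigma) = (96.1 - 88.5)/(6*0.56691254) = 2.2343
Cpu = (96.1 - 89.87)/(3*0.56691254) = 3.6631
Cpl = (89.87 - 88.5)/(3*0.56691254) = 0.8055
Cpk = min(Cpu, Cpl) = 0.8055

0.8055


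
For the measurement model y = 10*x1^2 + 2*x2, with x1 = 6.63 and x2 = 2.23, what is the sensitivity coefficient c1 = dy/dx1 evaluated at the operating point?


y = 10*x1^2 + 2*x2
dy/dx1 = 2*10*x1
Evaluate at x1 = 6.63: c1 = 20 * 6.63
c1 = 132.6000

132.6000


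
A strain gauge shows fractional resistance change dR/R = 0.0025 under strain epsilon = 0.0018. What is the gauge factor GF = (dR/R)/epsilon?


GF = (dR/R) / epsilon
= 0.0025 / 0.0018
= 1.3889

1.3889


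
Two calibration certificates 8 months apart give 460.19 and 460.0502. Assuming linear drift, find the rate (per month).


rate = (v2 - v1) / months
= (460.0502 - 460.19) / 8
= -0.1398 / 8
= -0.0175

-0.0175


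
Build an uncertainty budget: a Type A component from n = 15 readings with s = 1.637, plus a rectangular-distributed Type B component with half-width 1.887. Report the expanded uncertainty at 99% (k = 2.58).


u_A = s / sqrt(n) = 1.637 / sqrt(15) = 0.42267158
u_B = half_width / sqrt(3) = 1.887 / sqrt(3) = 1.08946
uc = sqrt(u_A^2 + u_B^2) = sqrt(0.42267158^2 + 1.08946^2) = 1.1685779
U = k * uc = 2.58 * 1.1685779
U = 3.0149

3.0149


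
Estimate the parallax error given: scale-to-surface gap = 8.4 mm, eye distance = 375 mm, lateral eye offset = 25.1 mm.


error = h * offset / d
= 8.4 * 25.1 / 375
= 0.5622

0.5622


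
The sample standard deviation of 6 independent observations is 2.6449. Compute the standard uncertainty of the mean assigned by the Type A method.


u_A = s / sqrt(n)
u_A = 2.6449 / sqrt(6)
u_A = 2.6449 / 2.4494897
u_A = 1.0798

1.0798


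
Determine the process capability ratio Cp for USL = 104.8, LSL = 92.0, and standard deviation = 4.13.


Cp = (USL - LSL) / (6 * sigma)
= (104.8 - 92.0) / (6 * 4.13)
= 12.8000 / 24.7800
= 0.5165

0.5165


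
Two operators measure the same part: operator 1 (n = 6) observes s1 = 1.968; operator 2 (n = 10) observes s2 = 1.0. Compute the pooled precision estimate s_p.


s_p = sqrt(((n1-1)*s1^2 + (n2-1)*s2^2) / (n1+n2-2))
numerator = (6-1)*1.968^2 + (10-1)*1.0^2 = 19.36512 + 9 = 28.36512
denominator = 6 + 10 - 2 = 14
s_p^2 = 28.36512 / 14 = 2.02608
s_p = sqrt(2.02608) = 1.4234

1.4234


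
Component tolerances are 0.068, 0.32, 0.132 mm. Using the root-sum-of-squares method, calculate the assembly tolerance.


RSS = sqrt(0.068^2 + 0.32^2 + 0.132^2)
= sqrt(0.124448)
= 0.3528

0.3528


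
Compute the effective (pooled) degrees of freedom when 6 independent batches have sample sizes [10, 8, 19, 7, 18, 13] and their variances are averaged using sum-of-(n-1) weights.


nu = sum_i (n_i - 1)
nu = ((10 - 1) + (8 - 1) + (19 - 1) + (7 - 1) + (18 - 1) + (13 - 1))
nu = 9 + 7 + 18 + 6 + 17 + 12
nu = 69

69


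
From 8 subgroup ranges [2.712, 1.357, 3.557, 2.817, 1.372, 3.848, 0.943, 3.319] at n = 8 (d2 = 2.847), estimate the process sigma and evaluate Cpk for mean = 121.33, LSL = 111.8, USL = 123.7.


R_bar = (2.712 + 1.357 + 3.557 + 2.817 + 1.372 + 3.848 + 0.943 + 3.319) / 8 = 2.490625
sigma = R_bar / d2 = 2.490625 / 2.847 = 0.87482438
Cp = (USL - LSL)/(6*sigma) = (123.7 - 111.8)/(6*0.87482438) = 2.2671
Cpu = (123.7 - 121.33)/(3*0.87482438) = 0.9030
Cpl = (121.33 - 111.8)/(3*0.87482438) = 3.6312
Cpk = min(Cpu, Cpl) = 0.9030

0.9030


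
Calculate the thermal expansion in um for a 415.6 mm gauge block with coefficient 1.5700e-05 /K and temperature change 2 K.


dL = L * alpha * dT
= 415.6 * 1.5700e-05 * 2
= 0.0130498 mm
dL_um = 0.0130498 * 1000 = 13.0498 um

13.0498


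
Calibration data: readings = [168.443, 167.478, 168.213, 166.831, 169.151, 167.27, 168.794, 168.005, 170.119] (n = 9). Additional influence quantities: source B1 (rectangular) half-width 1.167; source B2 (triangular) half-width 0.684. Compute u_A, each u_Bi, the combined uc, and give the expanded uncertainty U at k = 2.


mean = (168.443 + 167.478 + 168.213 + 166.831 + 169.151 + 167.27 + 168.794 + 168.005 + 170.119) / 9 = 168.256
s = sqrt(sum((x - mean)^2)/(n-1)) = 1.0166835
u_A = s / sqrt(n) = 1.0166835 / sqrt(9) = 0.3388945
u_B1 = 1.167 / sqrt(3) = 0.67376776
u_B2 = 0.684 / sqrt(6) = 0.27924183
uc = sqrt(0.3388945^2 + 0.67376776^2 + 0.27924183^2) = 0.80423161
U = k * uc = 2 * 0.80423161
U = 1.6085

1.6085


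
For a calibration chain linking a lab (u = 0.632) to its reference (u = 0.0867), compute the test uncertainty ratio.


TUR = u_lab / u_ref
= 0.632 / 0.0867
= 7.2895

7.2895


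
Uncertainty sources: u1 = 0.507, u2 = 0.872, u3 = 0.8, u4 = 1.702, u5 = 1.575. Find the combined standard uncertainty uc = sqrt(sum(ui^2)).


uc = sqrt(0.507^2 + 0.872^2 + 0.8^2 + 1.702^2 + 1.575^2)
uc = sqrt(7.034862)
uc = 2.6523

2.6523


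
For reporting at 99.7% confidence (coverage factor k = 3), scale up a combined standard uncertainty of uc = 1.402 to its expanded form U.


U = k * uc
U = 3 * 1.402
U = 4.2060

4.2060


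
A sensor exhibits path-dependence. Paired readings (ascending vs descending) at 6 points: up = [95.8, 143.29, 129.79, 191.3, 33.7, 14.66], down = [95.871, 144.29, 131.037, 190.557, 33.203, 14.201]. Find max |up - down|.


|95.8 - 95.871| = 0.0710
|143.29 - 144.29| = 1.0000
|129.79 - 131.037| = 1.2470
|191.3 - 190.557| = 0.7430
|33.7 - 33.203| = 0.4970
|14.66 - 14.201| = 0.4590
hysteresis = max(diffs) = 1.2470

1.2470


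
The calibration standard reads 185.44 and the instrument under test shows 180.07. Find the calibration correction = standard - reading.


Correction = standard - reading
= 185.44 - 180.07
= 5.3700

5.3700


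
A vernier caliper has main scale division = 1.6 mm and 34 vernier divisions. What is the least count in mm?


LC = MSD / n_div
= 1.6 / 34
= 0.0471

0.0471


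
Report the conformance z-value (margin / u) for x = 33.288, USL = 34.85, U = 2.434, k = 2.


u = U / k = 2.434 / 2 = 1.217
margin = |USL - x| = |34.85 - 33.288| = 1.562
z = margin / u = 1.562 / 1.217
z = 1.2835

1.2835


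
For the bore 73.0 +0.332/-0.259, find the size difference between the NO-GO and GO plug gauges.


GO = nominal - lower_tol (smallest hole = maximum material condition)
GO = 73.0 - 0.259 = 72.741
NO-GO = nominal + upper_tol (largest hole = least material condition)
NO-GO = 73.0 + 0.332 = 73.332
spread = NO-GO - GO = 73.332 - 72.741 = 0.5910

0.5910


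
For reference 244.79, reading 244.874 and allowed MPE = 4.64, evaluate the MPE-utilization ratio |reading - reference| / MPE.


e = indication - reference = 244.874 - 244.79 = 0.0840
|e| = 0.0840
ratio = |e| / MPE = 0.0840 / 4.64
ratio = 0.0181

0.0181


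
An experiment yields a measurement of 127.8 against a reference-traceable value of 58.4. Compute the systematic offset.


Systematic error = measured - true
= 127.8 - 58.4
= 69.4000

69.4000


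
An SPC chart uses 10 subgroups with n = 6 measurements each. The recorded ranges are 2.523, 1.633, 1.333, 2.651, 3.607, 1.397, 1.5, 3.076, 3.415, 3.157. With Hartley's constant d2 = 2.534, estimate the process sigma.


R_bar = (2.523 + 1.633 + 1.333 + 2.651 + 3.607 + 1.397 + 1.5 + 3.076 + 3.415 + 3.157) / 10
R_bar = 24.292 / 10 = 2.4292
sigma_hat = R_bar / d2 = 2.4292 / 2.534 = 0.9586

0.9586


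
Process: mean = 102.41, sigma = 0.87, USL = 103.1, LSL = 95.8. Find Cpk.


Cpu = (USL - mean) / (3*sigma) = (103.1 - 102.41) / (3*0.87) = 0.2644
Cpl = (mean - LSL) / (3*sigma) = (102.41 - 95.8) / (3*0.87) = 2.5326
Cpk = min(Cpu, Cpl) = 0.2644

0.2644


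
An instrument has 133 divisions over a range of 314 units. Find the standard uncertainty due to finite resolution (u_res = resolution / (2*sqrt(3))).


resolution = range / divisions
resolution = 314 / 133 = 2.3609023
u_res = resolution / (2*sqrt(3))
u_res = 2.3609023 / 3.4641016
u_res = 0.6815

0.6815


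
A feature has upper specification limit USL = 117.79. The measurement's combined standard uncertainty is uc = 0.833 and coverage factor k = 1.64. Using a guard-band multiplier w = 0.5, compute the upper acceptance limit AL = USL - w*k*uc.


U = k * uc = 1.64 * 0.833 = 1.36612
guard band g = w * U = 0.5 * 1.36612 = 0.68306
AL = USL - g = 117.79 - 0.68306
AL = 117.1069

117.1069


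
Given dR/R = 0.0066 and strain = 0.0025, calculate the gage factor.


GF = (dR/R) / epsilon
= 0.0066 / 0.0025
= 2.6400

2.6400


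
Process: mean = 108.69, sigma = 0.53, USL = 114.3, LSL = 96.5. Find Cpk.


Cpu = (USL - mean) / (3*sigma) = (114.3 - 108.69) / (3*0.53) = 3.5283
Cpl = (mean - LSL) / (3*sigma) = (108.69 - 96.5) / (3*0.53) = 7.6667
Cpk = min(Cpu, Cpl) = 3.5283

3.5283


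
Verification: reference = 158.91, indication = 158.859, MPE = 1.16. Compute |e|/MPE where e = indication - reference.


e = indication - reference = 158.859 - 158.91 = -0.0510
|e| = 0.0510
ratio = |e| / MPE = 0.0510 / 1.16
ratio = 0.0440

0.0440


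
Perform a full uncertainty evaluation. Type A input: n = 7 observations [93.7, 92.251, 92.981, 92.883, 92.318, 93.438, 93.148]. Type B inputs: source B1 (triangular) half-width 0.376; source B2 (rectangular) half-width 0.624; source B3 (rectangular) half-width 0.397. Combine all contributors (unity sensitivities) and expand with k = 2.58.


mean = (93.7 + 92.251 + 92.981 + 92.883 + 92.318 + 93.438 + 93.148) / 7 = 92.95985714
s = sqrt(sum((x - mean)^2)/(n-1)) = 0.53737679
u_A = s / sqrt(n) = 0.53737679 / sqrt(7) = 0.20310934
u_B1 = 0.376 / sqrt(6) = 0.15350136
u_B2 = 0.624 / sqrt(3) = 0.36026657
u_B3 = 0.397 / sqrt(3) = 0.22920806
uc = sqrt(0.20310934^2 + 0.15350136^2 + 0.36026657^2 + 0.22920806^2) = 0.49713621
U = k * uc = 2.58 * 0.49713621
U = 1.2826

1.2826


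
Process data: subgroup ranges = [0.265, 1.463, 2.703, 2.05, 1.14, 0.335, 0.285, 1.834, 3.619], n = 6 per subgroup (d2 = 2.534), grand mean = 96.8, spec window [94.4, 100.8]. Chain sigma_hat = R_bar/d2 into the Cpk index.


R_bar = (0.265 + 1.463 + 2.703 + 2.05 + 1.14 + 0.335 + 0.285 + 1.834 + 3.619) / 9 = 1.5215556
sigma = R_bar / d2 = 1.5215556 / 2.534 = 0.60045604
Cp = (USL - LSL)/(6*sigma) = (100.8 - 94.4)/(6*0.60045604) = 1.7764
Cpu = (100.8 - 96.8)/(3*0.60045604) = 2.2205
Cpl = (96.8 - 94.4)/(3*0.60045604) = 1.3323
Cpk = min(Cpu, Cpl) = 1.3323

1.3323


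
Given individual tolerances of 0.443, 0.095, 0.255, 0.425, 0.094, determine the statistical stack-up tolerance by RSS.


RSS = sqrt(0.443^2 + 0.095^2 + 0.255^2 + 0.425^2 + 0.094^2)
= sqrt(0.45976)
= 0.6781

0.6781


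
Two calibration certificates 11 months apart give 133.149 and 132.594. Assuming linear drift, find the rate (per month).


rate = (v2 - v1) / months
= (132.594 - 133.149) / 11
= -0.5550 / 11
= -0.0505

-0.0505


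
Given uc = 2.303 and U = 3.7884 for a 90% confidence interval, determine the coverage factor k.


k = U / uc
k = 3.7884 / 2.303
k = 1.645

1.645


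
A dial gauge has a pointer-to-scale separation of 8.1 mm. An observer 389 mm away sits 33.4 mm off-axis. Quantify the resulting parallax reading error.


error = h * offset / d
= 8.1 * 33.4 / 389
= 0.6955

0.6955


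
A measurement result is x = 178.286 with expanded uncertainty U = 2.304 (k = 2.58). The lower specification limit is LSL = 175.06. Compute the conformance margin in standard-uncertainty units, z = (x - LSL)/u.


u = U / k = 2.304 / 2.58 = 0.89302326
margin = |LSL - x| = |175.06 - 178.286| = 3.226
z = margin / u = 3.226 / 0.89302326
z = 3.6124

3.6124


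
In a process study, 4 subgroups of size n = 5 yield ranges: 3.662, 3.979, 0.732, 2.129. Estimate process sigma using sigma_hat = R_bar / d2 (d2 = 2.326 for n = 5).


R_bar = (3.662 + 3.979 + 0.732 + 2.129) / 4
R_bar = 10.502 / 4 = 2.6255
sigma_hat = R_bar / d2 = 2.6255 / 2.326 = 1.1288

1.1288


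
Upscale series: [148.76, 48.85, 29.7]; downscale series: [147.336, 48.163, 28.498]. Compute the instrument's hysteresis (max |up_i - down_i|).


|148.76 - 147.336| = 1.4240
|48.85 - 48.163| = 0.6870
|29.7 - 28.498| = 1.2020
hysteresis = max(diffs) = 1.4240

1.4240


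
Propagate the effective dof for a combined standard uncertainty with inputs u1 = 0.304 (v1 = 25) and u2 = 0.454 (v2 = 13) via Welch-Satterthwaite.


uc = sqrt(u1^2 + u2^2) = sqrt(0.304^2 + 0.454^2) = 0.54638082
v_eff = uc^4 / (u1^4/v1 + u2^4/v2)
= 0.54638082^4 / (0.304^4/25 + 0.454^4/13)
= 0.089121355 / 0.0036096137
v_eff = 24.6900

24.6900


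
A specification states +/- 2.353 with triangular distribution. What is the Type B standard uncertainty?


u_B = half_width / sqrt(6)
u_B = 2.353 / 2.4494897
u_B = 0.9606

0.9606


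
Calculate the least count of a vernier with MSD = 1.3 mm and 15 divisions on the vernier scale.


LC = MSD / n_div
= 1.3 / 15
= 0.0867

0.0867


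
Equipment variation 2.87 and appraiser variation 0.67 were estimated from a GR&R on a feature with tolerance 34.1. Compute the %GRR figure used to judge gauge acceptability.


GRR = sqrt(EV^2 + AV^2) = sqrt(2.87^2 + 0.67^2) = 2.9471681
%GRR = GRR / tol * 100 = 2.9471681 / 34.1 * 100
%GRR = 8.6427

8.6427


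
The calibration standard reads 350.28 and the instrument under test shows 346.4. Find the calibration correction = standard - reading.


Correction = standard - reading
= 350.28 - 346.4
= 3.8800

3.8800


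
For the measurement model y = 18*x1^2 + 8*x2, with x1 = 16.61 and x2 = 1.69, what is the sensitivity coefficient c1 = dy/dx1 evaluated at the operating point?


y = 18*x1^2 + 8*x2
dy/dx1 = 2*18*x1
Evaluate at x1 = 16.61: c1 = 36 * 16.61
c1 = 597.9600

597.9600


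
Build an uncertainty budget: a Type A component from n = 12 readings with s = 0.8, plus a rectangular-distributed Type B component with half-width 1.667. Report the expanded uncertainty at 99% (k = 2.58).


u_A = s / sqrt(n) = 0.8 / sqrt(12) = 0.23094011
u_B = half_width / sqrt(3) = 1.667 / sqrt(3) = 0.9624429
uc = sqrt(u_A^2 + u_B^2) = sqrt(0.23094011^2 + 0.9624429^2) = 0.98976243
U = k * uc = 2.58 * 0.98976243
U = 2.5536

2.5536


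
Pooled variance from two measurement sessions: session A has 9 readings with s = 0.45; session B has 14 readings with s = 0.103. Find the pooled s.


s_p = sqrt(((n1-1)*s1^2 + (n2-1)*s2^2) / (n1+n2-2))
numerator = (9-1)*0.45^2 + (14-1)*0.103^2 = 1.62 + 0.137917 = 1.757917
denominator = 9 + 14 - 2 = 21
s_p^2 = 1.757917 / 21 = 0.083710333
s_p = sqrt(0.083710333) = 0.2893

0.2893


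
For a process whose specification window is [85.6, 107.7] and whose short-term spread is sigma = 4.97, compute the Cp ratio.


Cp = (USL - LSL) / (6 * sigma)
= (107.7 - 85.6) / (6 * 4.97)
= 22.1000 / 29.8200
= 0.7411

0.7411


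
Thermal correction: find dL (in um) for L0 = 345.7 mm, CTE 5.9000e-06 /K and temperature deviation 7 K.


dL = L * alpha * dT
= 345.7 * 5.9000e-06 * 7
= 0.0142774 mm
dL_um = 0.0142774 * 1000 = 14.2774 um

14.2774


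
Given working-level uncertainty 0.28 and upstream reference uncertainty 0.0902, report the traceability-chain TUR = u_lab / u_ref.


TUR = u_lab / u_ref
= 0.28 / 0.0902
= 3.1042

3.1042


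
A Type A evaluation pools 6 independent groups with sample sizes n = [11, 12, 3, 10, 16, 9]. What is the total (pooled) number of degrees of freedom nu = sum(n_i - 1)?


nu = sum_i (n_i - 1)
nu = ((11 - 1) + (12 - 1) + (3 - 1) + (10 - 1) + (16 - 1) + (9 - 1))
nu = 10 + 11 + 2 + 9 + 15 + 8
nu = 55

55


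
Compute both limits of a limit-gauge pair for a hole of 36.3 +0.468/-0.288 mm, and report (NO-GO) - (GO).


GO = nominal - lower_tol (smallest hole = maximum material condition)
GO = 36.3 - 0.288 = 36.012
NO-GO = nominal + upper_tol (largest hole = least material condition)
NO-GO = 36.3 + 0.468 = 36.768
spread = NO-GO - GO = 36.768 - 36.012 = 0.7560

0.7560


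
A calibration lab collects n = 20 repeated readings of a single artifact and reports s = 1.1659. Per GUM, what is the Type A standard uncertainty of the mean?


u_A = s / sqrt(n)
u_A = 1.1659 / sqrt(20)
u_A = 1.1659 / 4.472136
u_A = 0.2607

0.2607


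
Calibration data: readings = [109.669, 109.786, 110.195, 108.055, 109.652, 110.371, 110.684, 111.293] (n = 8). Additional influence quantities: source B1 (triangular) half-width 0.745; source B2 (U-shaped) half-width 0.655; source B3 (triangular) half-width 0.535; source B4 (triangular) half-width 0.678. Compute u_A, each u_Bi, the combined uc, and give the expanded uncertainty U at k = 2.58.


mean = (109.669 + 109.786 + 110.195 + 108.055 + 109.652 + 110.371 + 110.684 + 111.293) / 8 = 109.963125
s = sqrt(sum((x - mean)^2)/(n-1)) = 0.95348825
u_A = s / sqrt(n) = 0.95348825 / sqrt(8) = 0.337109
u_B1 = 0.745 / sqrt(6) = 0.30414498
u_B2 = 0.655 / sqrt(2) = 0.46315494
u_B3 = 0.535 / sqrt(6) = 0.21841284
u_B4 = 0.678 / sqrt(6) = 0.27679234
uc = sqrt(0.337109^2 + 0.30414498^2 + 0.46315494^2 + 0.21841284^2 + 0.27679234^2) = 0.73822579
U = k * uc = 2.58 * 0.73822579
U = 1.9046

1.9046


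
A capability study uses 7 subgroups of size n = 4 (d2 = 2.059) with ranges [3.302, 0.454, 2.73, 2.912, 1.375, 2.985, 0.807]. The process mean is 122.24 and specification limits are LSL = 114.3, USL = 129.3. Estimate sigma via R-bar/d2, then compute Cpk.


R_bar = (3.302 + 0.454 + 2.73 + 2.912 + 1.375 + 2.985 + 0.807) / 7 = 2.0807143
sigma = R_bar / d2 = 2.0807143 / 2.059 = 1.010546
Cp = (USL - LSL)/(6*sigma) = (129.3 - 114.3)/(6*1.010546) = 2.4739
Cpu = (129.3 - 122.24)/(3*1.010546) = 2.3288
Cpl = (122.24 - 114.3)/(3*1.010546) = 2.6190
Cpk = min(Cpu, Cpl) = 2.3288

2.3288


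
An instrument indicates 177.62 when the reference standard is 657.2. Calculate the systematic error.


Systematic error = measured - true
= 177.62 - 657.2
= -479.5800

-479.5800


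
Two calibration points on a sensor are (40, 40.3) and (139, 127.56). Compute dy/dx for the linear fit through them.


slope = (y2 - y1) / (x2 - x1)
= (127.56 - 40.3) / (139 - 40)
= 87.2600 / 99
= 0.8814

0.8814


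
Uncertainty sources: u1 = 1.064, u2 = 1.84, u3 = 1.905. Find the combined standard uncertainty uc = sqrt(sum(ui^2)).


uc = sqrt(1.064^2 + 1.84^2 + 1.905^2)
uc = sqrt(8.146721)
uc = 2.8542

2.8542


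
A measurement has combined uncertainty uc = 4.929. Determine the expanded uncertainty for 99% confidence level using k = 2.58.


U = k * uc
U = 2.58 * 4.929
U = 12.7168

12.7168


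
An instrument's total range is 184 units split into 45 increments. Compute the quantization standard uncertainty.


resolution = range / divisions
resolution = 184 / 45 = 4.0888889
u_res = resolution / (2*sqrt(3))
u_res = 4.0888889 / 3.4641016
u_res = 1.1804

1.1804


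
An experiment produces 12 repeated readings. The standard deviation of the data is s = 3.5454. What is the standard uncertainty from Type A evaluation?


u_A = s / sqrt(n)
u_A = 3.5454 / sqrt(12)
u_A = 3.5454 / 3.4641016
u_A = 1.0235

1.0235


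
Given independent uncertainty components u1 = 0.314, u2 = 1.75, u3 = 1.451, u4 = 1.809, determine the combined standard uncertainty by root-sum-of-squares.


uc = sqrt(0.314^2 + 1.75^2 + 1.451^2 + 1.809^2)
uc = sqrt(8.538978)
uc = 2.9222

2.9222


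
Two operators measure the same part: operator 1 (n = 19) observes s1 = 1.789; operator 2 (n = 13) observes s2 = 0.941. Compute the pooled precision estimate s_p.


s_p = sqrt(((n1-1)*s1^2 + (n2-1)*s2^2) / (n1+n2-2))
numerator = (19-1)*1.789^2 + (13-1)*0.941^2 = 57.609378 + 10.625772 = 68.23515
denominator = 19 + 13 - 2 = 30
s_p^2 = 68.23515 / 30 = 2.274505
s_p = sqrt(2.274505) = 1.5081

1.5081


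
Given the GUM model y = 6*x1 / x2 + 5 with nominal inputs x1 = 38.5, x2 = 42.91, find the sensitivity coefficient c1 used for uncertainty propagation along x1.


y = 6*x1 / x2 + 5
dy/dx1 = 6/x2
Evaluate at x2 = 42.91: c1 = 6 / 42.91
c1 = 0.1398

0.1398


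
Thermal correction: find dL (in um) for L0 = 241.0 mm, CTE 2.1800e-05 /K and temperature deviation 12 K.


dL = L * alpha * dT
= 241.0 * 2.1800e-05 * 12
= 0.0630456 mm
dL_um = 0.0630456 * 1000 = 63.0456 um

63.0456


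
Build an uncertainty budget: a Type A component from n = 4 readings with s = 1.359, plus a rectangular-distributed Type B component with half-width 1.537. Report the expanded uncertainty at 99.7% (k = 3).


u_A = s / sqrt(n) = 1.359 / sqrt(4) = 0.6795
u_B = half_width / sqrt(3) = 1.537 / sqrt(3) = 0.88738736
uc = sqrt(u_A^2 + u_B^2) = sqrt(0.6795^2 + 0.88738736^2) = 1.1176657
U = k * uc = 3 * 1.1176657
U = 3.3530

3.3530


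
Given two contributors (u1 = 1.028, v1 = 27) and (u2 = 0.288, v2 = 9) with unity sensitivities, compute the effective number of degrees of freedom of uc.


uc = sqrt(u1^2 + u2^2) = sqrt(1.028^2 + 0.288^2) = 1.0675804
v_eff = uc^4 / (u1^4/v1 + u2^4/v2)
= 1.0675804^4 / (1.028^4/27 + 0.288^4/9)
= 1.2989797 / 0.042127094
v_eff = 30.8348

30.8348


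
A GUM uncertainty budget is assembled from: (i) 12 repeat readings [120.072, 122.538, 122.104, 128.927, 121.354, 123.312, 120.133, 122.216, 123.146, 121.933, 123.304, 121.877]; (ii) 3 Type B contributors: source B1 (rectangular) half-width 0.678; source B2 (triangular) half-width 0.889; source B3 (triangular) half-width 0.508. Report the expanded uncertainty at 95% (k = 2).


mean = (120.072 + 122.538 + 122.104 + 128.927 + 121.354 + 123.312 + 120.133 + 122.216 + 123.146 + 121.933 + 123.304 + 121.877) / 12 = 122.5763333
s = sqrt(sum((x - mean)^2)/(n-1)) = 2.2707469
u_A = s / sqrt(n) = 2.2707469 / sqrt(12) = 0.65550817
u_B1 = 0.678 / sqrt(3) = 0.39144348
u_B2 = 0.889 / sqrt(6) = 0.36293273
u_B3 = 0.508 / sqrt(6) = 0.20739013
uc = sqrt(0.65550817^2 + 0.39144348^2 + 0.36293273^2 + 0.20739013^2) = 0.87043081
U = k * uc = 2 * 0.87043081
U = 1.7409

1.7409


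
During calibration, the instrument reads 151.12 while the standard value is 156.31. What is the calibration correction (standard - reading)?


Correction = standard - reading
= 156.31 - 151.12
= 5.1900

5.1900


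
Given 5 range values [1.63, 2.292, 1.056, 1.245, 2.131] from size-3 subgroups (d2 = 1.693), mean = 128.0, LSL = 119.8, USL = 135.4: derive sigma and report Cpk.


R_bar = (1.63 + 2.292 + 1.056 + 1.245 + 2.131) / 5 = 1.6708
sigma = R_bar / d2 = 1.6708 / 1.693 = 0.98688718
Cp = (USL - LSL)/(6*sigma) = (135.4 - 119.8)/(6*0.98688718) = 2.6345
Cpu = (135.4 - 128.0)/(3*0.98688718) = 2.4994
Cpl = (128.0 - 119.8)/(3*0.98688718) = 2.7697
Cpk = min(Cpu, Cpl) = 2.4994

2.4994


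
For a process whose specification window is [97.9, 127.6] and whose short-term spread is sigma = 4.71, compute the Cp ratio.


Cp = (USL - LSL) / (6 * sigma)
= (127.6 - 97.9) / (6 * 4.71)
= 29.7000 / 28.2600
= 1.0510

1.0510


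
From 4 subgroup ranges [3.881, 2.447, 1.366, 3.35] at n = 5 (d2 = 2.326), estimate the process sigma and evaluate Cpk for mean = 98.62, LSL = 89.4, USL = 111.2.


R_bar = (3.881 + 2.447 + 1.366 + 3.35) / 4 = 2.761
sigma = R_bar / d2 = 2.761 / 2.326 = 1.1870163
Cp = (USL - LSL)/(6*sigma) = (111.2 - 89.4)/(6*1.1870163) = 3.0609
Cpu = (111.2 - 98.62)/(3*1.1870163) = 3.5327
Cpl = (98.62 - 89.4)/(3*1.1870163) = 2.5891
Cpk = min(Cpu, Cpl) = 2.5891

2.5891


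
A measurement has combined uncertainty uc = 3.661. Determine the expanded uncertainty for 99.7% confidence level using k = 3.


U = k * uc
U = 3 * 3.661
U = 10.9830

10.9830


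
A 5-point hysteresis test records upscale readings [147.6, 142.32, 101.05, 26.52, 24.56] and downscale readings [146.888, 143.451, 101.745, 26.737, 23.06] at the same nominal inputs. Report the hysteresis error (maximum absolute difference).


|147.6 - 146.888| = 0.7120
|142.32 - 143.451| = 1.1310
|101.05 - 101.745| = 0.6950
|26.52 - 26.737| = 0.2170
|24.56 - 23.06| = 1.5000
hysteresis = max(diffs) = 1.5000

1.5000


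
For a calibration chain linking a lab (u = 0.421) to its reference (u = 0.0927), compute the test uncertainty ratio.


TUR = u_lab / u_ref
= 0.421 / 0.0927
= 4.5415

4.5415


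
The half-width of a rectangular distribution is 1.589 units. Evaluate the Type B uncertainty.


u_B = half_width / sqrt(3)
u_B = 1.589 / 1.7320508
u_B = 0.9174

0.9174


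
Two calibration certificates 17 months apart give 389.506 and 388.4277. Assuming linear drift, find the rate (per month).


rate = (v2 - v1) / months
= (388.4277 - 389.506) / 17
= -1.0783 / 17
= -0.0634

-0.0634


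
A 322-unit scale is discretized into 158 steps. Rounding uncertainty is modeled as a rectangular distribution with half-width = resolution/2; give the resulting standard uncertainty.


resolution = range / divisions
resolution = 322 / 158 = 2.0379747
u_res = resolution / (2*sqrt(3))
u_res = 2.0379747 / 3.4641016
u_res = 0.5883

0.5883


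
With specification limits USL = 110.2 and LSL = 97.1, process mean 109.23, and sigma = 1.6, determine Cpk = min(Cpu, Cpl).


Cpu = (USL - mean) / (3*sigma) = (110.2 - 109.23) / (3*1.6) = 0.2021
Cpl = (mean - LSL) / (3*sigma) = (109.23 - 97.1) / (3*1.6) = 2.5271
Cpk = min(Cpu, Cpl) = 0.2021

0.2021


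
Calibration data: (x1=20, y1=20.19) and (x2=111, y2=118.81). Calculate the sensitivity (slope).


slope = (y2 - y1) / (x2 - x1)
= (118.81 - 20.19) / (111 - 20)
= 98.6200 / 91
= 1.0837

1.0837


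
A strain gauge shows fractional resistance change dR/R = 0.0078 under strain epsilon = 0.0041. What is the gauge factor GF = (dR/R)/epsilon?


GF = (dR/R) / epsilon
= 0.0078 / 0.0041
= 1.9024

1.9024


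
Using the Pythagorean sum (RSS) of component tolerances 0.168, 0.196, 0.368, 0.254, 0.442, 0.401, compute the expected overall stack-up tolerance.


RSS = sqrt(0.168^2 + 0.196^2 + 0.368^2 + 0.254^2 + 0.442^2 + 0.401^2)
= sqrt(0.622745)
= 0.7891

0.7891


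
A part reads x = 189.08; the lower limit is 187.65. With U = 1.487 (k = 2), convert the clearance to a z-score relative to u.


u = U / k = 1.487 / 2 = 0.7435
margin = |LSL - x| = |187.65 - 189.08| = 1.43
z = margin / u = 1.43 / 0.7435
z = 1.9233

1.9233


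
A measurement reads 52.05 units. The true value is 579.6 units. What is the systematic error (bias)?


Systematic error = measured - true
= 52.05 - 579.6
= -527.5500

-527.5500


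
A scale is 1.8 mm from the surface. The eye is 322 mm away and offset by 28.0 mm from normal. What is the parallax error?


error = h * offset / d
= 1.8 * 28.0 / 322
= 0.1565

0.1565


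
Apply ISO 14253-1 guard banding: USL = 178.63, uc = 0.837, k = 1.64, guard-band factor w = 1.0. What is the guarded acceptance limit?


U = k * uc = 1.64 * 0.837 = 1.37268
guard band g = w * U = 1.0 * 1.37268 = 1.37268
AL = USL - g = 178.63 - 1.37268
AL = 177.2573

177.2573


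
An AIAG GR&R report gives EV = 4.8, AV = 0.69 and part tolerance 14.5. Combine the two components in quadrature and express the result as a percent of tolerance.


GRR = sqrt(EV^2 + AV^2) = sqrt(4.8^2 + 0.69^2) = 4.8493402
%GRR = GRR / tol * 100 = 4.8493402 / 14.5 * 100
%GRR = 33.4437

33.4437


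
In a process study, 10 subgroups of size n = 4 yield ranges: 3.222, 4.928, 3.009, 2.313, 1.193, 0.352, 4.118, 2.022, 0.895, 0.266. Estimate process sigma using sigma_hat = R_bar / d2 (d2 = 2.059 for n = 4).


R_bar = (3.222 + 4.928 + 3.009 + 2.313 + 1.193 + 0.352 + 4.118 + 2.022 + 0.895 + 0.266) / 10
R_bar = 22.318 / 10 = 2.2318
sigma_hat = R_bar / d2 = 2.2318 / 2.059 = 1.0839

1.0839


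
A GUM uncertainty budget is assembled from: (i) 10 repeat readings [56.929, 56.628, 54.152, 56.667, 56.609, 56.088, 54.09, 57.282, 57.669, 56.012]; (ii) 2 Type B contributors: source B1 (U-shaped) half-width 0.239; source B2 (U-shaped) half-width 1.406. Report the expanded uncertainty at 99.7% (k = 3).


mean = (56.929 + 56.628 + 54.152 + 56.667 + 56.609 + 56.088 + 54.09 + 57.282 + 57.669 + 56.012) / 10 = 56.2126
s = sqrt(sum((x - mean)^2)/(n-1)) = 1.2074484
u_A = s / sqrt(n) = 1.2074484 / sqrt(10) = 0.38182871
u_B1 = 0.239 / sqrt(2) = 0.16899852
u_B2 = 1.406 / sqrt(2) = 0.99419213
uc = sqrt(0.38182871^2 + 0.16899852^2 + 0.99419213^2) = 1.0783189
U = k * uc = 3 * 1.0783189
U = 3.2350

3.2350


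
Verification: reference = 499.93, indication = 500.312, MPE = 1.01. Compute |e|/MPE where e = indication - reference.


e = indication - reference = 500.312 - 499.93 = 0.3820
|e| = 0.3820
ratio = |e| / MPE = 0.3820 / 1.01
ratio = 0.3782

0.3782


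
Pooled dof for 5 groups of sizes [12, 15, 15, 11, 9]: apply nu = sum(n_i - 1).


nu = sum_i (n_i - 1)
nu = ((12 - 1) + (15 - 1) + (15 - 1) + (11 - 1) + (9 - 1))
nu = 11 + 14 + 14 + 10 + 8
nu = 57

57


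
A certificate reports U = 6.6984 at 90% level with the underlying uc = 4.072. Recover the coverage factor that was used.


k = U / uc
k = 6.6984 / 4.072
k = 1.645

1.645
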